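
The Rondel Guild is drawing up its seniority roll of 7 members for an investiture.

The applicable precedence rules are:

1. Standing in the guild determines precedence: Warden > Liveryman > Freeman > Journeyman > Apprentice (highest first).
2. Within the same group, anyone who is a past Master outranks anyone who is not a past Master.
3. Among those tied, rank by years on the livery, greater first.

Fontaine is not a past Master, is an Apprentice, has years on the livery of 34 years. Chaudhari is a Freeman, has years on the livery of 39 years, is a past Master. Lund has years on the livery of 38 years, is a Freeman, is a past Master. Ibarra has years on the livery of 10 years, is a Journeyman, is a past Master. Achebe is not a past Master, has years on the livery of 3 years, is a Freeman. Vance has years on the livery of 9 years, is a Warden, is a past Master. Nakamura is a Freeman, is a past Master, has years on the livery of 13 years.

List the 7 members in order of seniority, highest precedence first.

By standing in the guild: Vance (Warden); then Chaudhari, Lund, Nakamura and Achebe (Freeman); then Ibarra (Journeyman); then Fontaine (Apprentice).
Among Chaudhari, Lund, Nakamura and Achebe, a past Master before not a past Master: Chaudhari, Lund and Nakamura (a past Master) before Achebe (not a past Master).
Among Chaudhari, Lund and Nakamura, by years on the livery (higher first): Chaudhari (39 years) before Lund (38 years) before Nakamura (13 years).
Full order: Vance, Chaudhari, Lund, Nakamura, Achebe, Ibarra, Fontaine.

Vance, Chaudhari, Lund, Nakamura, Achebe, Ibarra, Fontaine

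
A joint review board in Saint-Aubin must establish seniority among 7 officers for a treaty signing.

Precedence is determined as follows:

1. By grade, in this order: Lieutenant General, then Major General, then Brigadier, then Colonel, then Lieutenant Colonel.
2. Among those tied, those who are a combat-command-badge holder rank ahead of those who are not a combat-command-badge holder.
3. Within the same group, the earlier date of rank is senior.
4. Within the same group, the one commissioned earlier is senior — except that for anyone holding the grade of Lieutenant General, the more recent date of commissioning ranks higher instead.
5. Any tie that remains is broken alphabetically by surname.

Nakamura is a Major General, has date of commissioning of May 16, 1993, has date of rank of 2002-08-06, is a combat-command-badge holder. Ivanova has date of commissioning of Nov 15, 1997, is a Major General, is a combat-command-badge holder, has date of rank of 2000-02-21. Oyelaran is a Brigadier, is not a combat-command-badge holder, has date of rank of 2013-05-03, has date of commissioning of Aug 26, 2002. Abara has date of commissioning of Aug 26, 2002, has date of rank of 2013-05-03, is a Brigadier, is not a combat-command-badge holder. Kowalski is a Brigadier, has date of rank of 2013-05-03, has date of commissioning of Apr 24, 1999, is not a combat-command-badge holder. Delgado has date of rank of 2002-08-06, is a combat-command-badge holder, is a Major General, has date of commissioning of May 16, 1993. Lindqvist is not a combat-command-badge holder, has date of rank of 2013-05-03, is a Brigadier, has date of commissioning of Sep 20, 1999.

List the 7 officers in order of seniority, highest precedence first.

Ivanova, Delgado, Nakamura, Kowalski, Lindqvist, Abara, Oyelaran

By grade: Ivanova, Delgado and Nakamura (Major General); then Kowalski, Lindqvist, Abara and Oyelaran (Brigadier).
Ivanova, Delgado and Nakamura are each a combat-command-badge holder, so the next rule applies.
Among Ivanova, Delgado and Nakamura, by date of rank (earlier first): Ivanova (2000-02-21) before Delgado and Nakamura (2002-08-06).
Delgado and Nakamura both have date of commissioning May 16, 1993, so the next rule applies.
Among Delgado and Nakamura, alphabetically by surname: Delgado before Nakamura.
Kowalski, Lindqvist, Abara and Oyelaran are each not a combat-command-badge holder, so the next rule applies.
Kowalski, Lindqvist, Abara and Oyelaran all have date of rank 2013-05-03, so the next rule applies.
Among Kowalski, Lindqvist, Abara and Oyelaran, by date of commissioning (earlier first): Kowalski (Apr 24, 1999) before Lindqvist (Sep 20, 1999) before Abara and Oyelaran (Aug 26, 2002).
Among Abara and Oyelaran, alphabetically by surname: Abara before Oyelaran.
Full order: Ivanova, Delgado, Nakamura, Kowalski, Lindqvist, Abara, Oyelaran.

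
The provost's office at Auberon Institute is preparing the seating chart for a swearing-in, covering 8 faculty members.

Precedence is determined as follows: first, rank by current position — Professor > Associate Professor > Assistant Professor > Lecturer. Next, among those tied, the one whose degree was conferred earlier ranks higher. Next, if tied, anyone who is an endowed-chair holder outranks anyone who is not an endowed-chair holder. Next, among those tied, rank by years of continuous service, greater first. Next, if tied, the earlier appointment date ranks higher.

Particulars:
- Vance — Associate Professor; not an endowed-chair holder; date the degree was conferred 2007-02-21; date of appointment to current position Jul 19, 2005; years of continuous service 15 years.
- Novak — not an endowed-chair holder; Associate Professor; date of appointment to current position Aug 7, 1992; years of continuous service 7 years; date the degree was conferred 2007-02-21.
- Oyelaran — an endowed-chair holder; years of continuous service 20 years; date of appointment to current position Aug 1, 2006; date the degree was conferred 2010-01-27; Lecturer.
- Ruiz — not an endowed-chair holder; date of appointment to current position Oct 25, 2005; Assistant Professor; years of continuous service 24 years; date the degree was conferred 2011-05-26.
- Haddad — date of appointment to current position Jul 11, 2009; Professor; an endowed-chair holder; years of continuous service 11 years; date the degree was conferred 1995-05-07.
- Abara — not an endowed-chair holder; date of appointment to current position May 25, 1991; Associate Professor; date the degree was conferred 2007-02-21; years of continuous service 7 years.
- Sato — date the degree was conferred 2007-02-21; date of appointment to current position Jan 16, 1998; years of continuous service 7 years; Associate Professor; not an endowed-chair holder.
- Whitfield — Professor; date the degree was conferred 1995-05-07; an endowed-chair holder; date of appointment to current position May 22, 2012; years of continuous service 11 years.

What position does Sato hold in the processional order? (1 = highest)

By current position: Haddad and Whitfield (Professor); then Vance, Abara, Novak and Sato (Associate Professor); then Ruiz (Assistant Professor); then Oyelaran (Lecturer).
Haddad and Whitfield both have date the degree was conferred 1995-05-07, so the next rule applies.
Haddad and Whitfield are each an endowed-chair holder, so the next rule applies.
Haddad and Whitfield both have years of continuous service 11 years, so the next rule applies.
Among Haddad and Whitfield, by date of appointment to current position (earlier first): Haddad (Jul 11, 2009) before Whitfield (May 22, 2012).
Vance, Abara, Novak and Sato all have date the degree was conferred 2007-02-21, so the next rule applies.
Vance, Abara, Novak and Sato are each not an endowed-chair holder, so the next rule applies.
Among Vance, Abara, Novak and Sato, by years of continuous service (higher first): Vance (15 years) before Abara, Novak and Sato (7 years).
Among Abara, Novak and Sato, by date of appointment to current position (earlier first): Abara (May 25, 1991) before Novak (Aug 7, 1992) before Sato (Jan 16, 1998).
Order: Haddad, Whitfield, Vance, Abara, Novak, Sato, Ruiz, Oyelaran. So position 6.

6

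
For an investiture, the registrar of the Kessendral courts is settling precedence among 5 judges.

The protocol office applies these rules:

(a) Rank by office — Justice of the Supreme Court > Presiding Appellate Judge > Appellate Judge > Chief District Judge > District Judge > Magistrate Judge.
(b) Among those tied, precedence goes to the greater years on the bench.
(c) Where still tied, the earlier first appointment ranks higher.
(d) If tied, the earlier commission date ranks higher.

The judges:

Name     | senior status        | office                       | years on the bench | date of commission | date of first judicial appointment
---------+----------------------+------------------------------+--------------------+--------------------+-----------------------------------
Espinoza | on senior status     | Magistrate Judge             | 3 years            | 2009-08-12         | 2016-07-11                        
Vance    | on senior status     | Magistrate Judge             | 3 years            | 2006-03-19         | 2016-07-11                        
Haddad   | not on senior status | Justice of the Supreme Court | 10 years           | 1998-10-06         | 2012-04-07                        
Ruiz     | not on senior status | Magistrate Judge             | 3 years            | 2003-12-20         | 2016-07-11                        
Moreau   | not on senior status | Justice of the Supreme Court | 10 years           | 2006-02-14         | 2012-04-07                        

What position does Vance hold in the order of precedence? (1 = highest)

4

By office: Haddad and Moreau (Justice of the Supreme Court); then Ruiz, Vance and Espinoza (Magistrate Judge).
Haddad and Moreau both have years on the bench 10 years, so the next rule applies.
Haddad and Moreau both have date of first judicial appointment 2012-04-07, so the next rule applies.
Among Haddad and Moreau, by date of commission (earlier first): Haddad (1998-10-06) before Moreau (2006-02-14).
Ruiz, Vance and Espinoza all have years on the bench 3 years, so the next rule applies.
Ruiz, Vance and Espinoza all have date of first judicial appointment 2016-07-11, so the next rule applies.
Among Ruiz, Vance and Espinoza, by date of commission (earlier first): Ruiz (2003-12-20) before Vance (2006-03-19) before Espinoza (2009-08-12).
Order: Haddad, Moreau, Ruiz, Vance, Espinoza. So position 4.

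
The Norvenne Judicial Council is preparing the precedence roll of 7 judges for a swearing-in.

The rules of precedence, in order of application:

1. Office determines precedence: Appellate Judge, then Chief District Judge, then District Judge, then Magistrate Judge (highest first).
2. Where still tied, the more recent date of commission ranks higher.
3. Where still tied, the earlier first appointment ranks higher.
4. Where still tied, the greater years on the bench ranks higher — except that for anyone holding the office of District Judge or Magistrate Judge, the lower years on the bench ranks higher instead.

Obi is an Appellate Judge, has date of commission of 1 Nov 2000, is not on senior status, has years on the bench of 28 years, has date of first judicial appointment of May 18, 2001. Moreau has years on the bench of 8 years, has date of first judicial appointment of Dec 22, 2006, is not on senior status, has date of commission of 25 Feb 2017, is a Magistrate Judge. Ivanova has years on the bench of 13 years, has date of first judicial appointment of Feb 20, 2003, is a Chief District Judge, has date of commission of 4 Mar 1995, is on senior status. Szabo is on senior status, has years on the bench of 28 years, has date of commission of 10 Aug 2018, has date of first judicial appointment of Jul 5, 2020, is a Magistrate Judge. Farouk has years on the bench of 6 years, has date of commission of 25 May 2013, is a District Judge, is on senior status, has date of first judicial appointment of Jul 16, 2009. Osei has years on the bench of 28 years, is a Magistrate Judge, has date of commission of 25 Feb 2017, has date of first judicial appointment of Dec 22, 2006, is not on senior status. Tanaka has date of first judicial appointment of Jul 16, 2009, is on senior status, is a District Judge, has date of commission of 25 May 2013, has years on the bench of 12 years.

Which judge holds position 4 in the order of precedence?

Tanaka

By office: Obi (Appellate Judge); then Ivanova (Chief District Judge); then Farouk and Tanaka (District Judge); then Szabo, Moreau and Osei (Magistrate Judge).
Farouk and Tanaka both have date of commission 25 May 2013, so the next rule applies.
Farouk and Tanaka both have date of first judicial appointment Jul 16, 2009, so the next rule applies.
Among Farouk and Tanaka, by years on the bench (lower first) (reversed rule for this group): Farouk (6 years) before Tanaka (12 years).
Among Szabo, Moreau and Osei, by date of commission (later first): Szabo (10 Aug 2018) before Moreau and Osei (25 Feb 2017).
Moreau and Osei both have date of first judicial appointment Dec 22, 2006, so the next rule applies.
Among Moreau and Osei, by years on the bench (lower first) (reversed rule for this group): Moreau (8 years) before Osei (28 years).
Order: Obi, Ivanova, Farouk, Tanaka, Szabo, Moreau, Osei.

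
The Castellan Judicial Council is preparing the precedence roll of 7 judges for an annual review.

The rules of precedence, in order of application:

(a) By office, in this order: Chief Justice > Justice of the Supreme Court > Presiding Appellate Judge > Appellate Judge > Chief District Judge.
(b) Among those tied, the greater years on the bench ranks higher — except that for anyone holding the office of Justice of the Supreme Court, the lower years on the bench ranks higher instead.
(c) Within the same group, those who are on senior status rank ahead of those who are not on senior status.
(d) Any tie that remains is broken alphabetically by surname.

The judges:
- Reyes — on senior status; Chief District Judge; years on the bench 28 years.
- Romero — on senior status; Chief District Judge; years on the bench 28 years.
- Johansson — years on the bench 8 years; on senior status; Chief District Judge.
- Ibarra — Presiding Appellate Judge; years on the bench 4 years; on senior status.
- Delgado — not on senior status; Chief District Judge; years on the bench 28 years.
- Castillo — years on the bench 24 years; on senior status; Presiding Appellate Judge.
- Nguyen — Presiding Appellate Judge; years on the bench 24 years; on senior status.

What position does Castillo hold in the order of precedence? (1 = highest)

By office: Castillo, Nguyen and Ibarra (Presiding Appellate Judge); then Reyes, Romero, Delgado and Johansson (Chief District Judge).
Among Castillo, Nguyen and Ibarra, by years on the bench (higher first): Castillo and Nguyen (24 years) before Ibarra (4 years).
Castillo and Nguyen are each on senior status, so the next rule applies.
Among Castillo and Nguyen, alphabetically by surname: Castillo before Nguyen.
Among Reyes, Romero, Delgado and Johansson, by years on the bench (higher first): Reyes, Romero and Delgado (28 years) before Johansson (8 years).
Among Reyes, Romero and Delgado, on senior status before not on senior status: Reyes and Romero (on senior status) before Delgado (not on senior status).
Among Reyes and Romero, alphabetically by surname: Reyes before Romero.
Order: Castillo, Nguyen, Ibarra, Reyes, Romero, Delgado, Johansson. So position 1.

1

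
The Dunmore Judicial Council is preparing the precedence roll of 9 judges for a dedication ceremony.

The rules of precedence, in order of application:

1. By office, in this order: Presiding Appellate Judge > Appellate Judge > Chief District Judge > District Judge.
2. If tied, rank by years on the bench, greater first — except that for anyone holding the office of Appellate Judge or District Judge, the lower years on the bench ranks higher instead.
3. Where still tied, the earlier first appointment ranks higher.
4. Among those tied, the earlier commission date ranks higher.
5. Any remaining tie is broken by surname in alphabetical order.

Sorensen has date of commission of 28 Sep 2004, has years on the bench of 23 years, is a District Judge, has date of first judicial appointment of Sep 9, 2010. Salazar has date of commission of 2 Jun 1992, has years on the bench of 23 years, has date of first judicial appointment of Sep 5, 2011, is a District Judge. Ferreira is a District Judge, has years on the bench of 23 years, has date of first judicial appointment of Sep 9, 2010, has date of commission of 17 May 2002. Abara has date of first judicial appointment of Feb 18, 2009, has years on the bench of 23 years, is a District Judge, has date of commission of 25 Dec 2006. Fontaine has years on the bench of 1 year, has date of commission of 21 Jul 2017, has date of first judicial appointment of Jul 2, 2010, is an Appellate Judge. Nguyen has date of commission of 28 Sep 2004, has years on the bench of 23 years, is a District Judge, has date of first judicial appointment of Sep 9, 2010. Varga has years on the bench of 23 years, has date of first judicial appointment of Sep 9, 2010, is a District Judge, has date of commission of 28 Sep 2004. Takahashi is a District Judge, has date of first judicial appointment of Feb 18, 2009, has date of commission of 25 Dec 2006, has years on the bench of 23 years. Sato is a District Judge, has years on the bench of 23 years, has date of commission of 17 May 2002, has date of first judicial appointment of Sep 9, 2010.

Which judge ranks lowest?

Salazar

By office: Fontaine (Appellate Judge); then Abara, Takahashi, Ferreira, Sato, Nguyen, Sorensen, Varga and Salazar (District Judge).
Abara, Takahashi, Ferreira, Sato, Nguyen, Sorensen, Varga and Salazar all have years on the bench 23 years, so the next rule applies.
Among Abara, Takahashi, Ferreira, Sato, Nguyen, Sorensen, Varga and Salazar, by date of first judicial appointment (earlier first): Abara and Takahashi (Feb 18, 2009) before Ferreira, Sato, Nguyen, Sorensen and Varga (Sep 9, 2010) before Salazar (Sep 5, 2011).
Abara and Takahashi both have date of commission 25 Dec 2006, so the next rule applies.
Among Abara and Takahashi, alphabetically by surname: Abara before Takahashi.
Among Ferreira, Sato, Nguyen, Sorensen and Varga, by date of commission (earlier first): Ferreira and Sato (17 May 2002) before Nguyen, Sorensen and Varga (28 Sep 2004).
Among Ferreira and Sato, alphabetically by surname: Ferreira before Sato.
Among Nguyen, Sorensen and Varga, alphabetically by surname: Nguyen before Sorensen before Varga.
Order: Fontaine, Abara, Takahashi, Ferreira, Sato, Nguyen, Sorensen, Varga, Salazar.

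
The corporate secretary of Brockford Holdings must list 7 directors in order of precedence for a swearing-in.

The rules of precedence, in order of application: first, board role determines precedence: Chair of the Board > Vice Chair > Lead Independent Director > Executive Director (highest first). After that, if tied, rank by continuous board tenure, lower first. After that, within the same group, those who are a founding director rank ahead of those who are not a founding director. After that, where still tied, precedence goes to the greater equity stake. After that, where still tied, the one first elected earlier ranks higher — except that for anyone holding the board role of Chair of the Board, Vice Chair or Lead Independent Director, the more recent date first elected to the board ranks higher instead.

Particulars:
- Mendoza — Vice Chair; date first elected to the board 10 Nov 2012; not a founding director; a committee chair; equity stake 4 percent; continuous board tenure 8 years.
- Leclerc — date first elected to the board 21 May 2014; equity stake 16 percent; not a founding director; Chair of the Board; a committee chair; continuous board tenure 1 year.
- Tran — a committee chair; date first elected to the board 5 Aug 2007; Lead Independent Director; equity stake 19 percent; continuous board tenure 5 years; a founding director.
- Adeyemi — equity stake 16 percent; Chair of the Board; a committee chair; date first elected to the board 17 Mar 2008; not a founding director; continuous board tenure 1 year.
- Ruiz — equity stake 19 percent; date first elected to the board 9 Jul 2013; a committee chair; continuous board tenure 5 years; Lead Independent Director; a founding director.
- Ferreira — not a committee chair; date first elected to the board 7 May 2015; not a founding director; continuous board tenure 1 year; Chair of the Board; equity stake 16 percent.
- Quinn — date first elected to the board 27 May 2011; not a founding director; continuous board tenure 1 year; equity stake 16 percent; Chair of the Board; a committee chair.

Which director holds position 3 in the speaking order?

Quinn

By board role: Ferreira, Leclerc, Quinn and Adeyemi (Chair of the Board); then Mendoza (Vice Chair); then Ruiz and Tran (Lead Independent Director).
Ferreira, Leclerc, Quinn and Adeyemi all have continuous board tenure 1 year, so the next rule applies.
Ferreira, Leclerc, Quinn and Adeyemi are each not a founding director, so the next rule applies.
Ferreira, Leclerc, Quinn and Adeyemi all have equity stake 16 percent, so the next rule applies.
Among Ferreira, Leclerc, Quinn and Adeyemi, by date first elected to the board (later first) (reversed rule for this group): Ferreira (7 May 2015) before Leclerc (21 May 2014) before Quinn (27 May 2011) before Adeyemi (17 Mar 2008).
Ruiz and Tran both have continuous board tenure 5 years, so the next rule applies.
Ruiz and Tran are each a founding director, so the next rule applies.
Ruiz and Tran both have equity stake 19 percent, so the next rule applies.
Among Ruiz and Tran, by date first elected to the board (later first) (reversed rule for this group): Ruiz (9 Jul 2013) before Tran (5 Aug 2007).
Order: Ferreira, Leclerc, Quinn, Adeyemi, Mendoza, Ruiz, Tran.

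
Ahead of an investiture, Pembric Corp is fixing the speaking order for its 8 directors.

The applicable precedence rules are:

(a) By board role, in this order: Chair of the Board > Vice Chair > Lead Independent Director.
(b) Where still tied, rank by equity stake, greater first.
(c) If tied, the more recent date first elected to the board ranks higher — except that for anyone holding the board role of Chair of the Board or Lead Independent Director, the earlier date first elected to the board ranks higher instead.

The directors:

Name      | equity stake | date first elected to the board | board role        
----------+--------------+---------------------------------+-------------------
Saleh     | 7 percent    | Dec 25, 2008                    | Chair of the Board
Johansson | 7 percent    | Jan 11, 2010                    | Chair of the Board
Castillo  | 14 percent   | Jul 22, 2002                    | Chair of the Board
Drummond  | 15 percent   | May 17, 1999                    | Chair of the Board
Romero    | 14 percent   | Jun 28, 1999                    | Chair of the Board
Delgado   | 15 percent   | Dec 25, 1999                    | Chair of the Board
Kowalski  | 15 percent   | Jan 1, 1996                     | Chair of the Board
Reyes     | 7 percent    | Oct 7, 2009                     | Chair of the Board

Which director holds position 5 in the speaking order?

By board role: Kowalski, Drummond, Delgado, Romero, Castillo, Saleh, Reyes and Johansson (Chair of the Board).
Among Kowalski, Drummond, Delgado, Romero, Castillo, Saleh, Reyes and Johansson, by equity stake (higher first): Kowalski, Drummond and Delgado (15 percent) before Romero and Castillo (14 percent) before Saleh, Reyes and Johansson (7 percent).
Among Kowalski, Drummond and Delgado, by date first elected to the board (earlier first) (reversed rule for this group): Kowalski (Jan 1, 1996) before Drummond (May 17, 1999) before Delgado (Dec 25, 1999).
Among Romero and Castillo, by date first elected to the board (earlier first) (reversed rule for this group): Romero (Jun 28, 1999) before Castillo (Jul 22, 2002).
Among Saleh, Reyes and Johansson, by date first elected to the board (earlier first) (reversed rule for this group): Saleh (Dec 25, 2008) before Reyes (Oct 7, 2009) before Johansson (Jan 11, 2010).
Order: Kowalski, Drummond, Delgado, Romero, Castillo, Saleh, Reyes, Johansson.

Castillo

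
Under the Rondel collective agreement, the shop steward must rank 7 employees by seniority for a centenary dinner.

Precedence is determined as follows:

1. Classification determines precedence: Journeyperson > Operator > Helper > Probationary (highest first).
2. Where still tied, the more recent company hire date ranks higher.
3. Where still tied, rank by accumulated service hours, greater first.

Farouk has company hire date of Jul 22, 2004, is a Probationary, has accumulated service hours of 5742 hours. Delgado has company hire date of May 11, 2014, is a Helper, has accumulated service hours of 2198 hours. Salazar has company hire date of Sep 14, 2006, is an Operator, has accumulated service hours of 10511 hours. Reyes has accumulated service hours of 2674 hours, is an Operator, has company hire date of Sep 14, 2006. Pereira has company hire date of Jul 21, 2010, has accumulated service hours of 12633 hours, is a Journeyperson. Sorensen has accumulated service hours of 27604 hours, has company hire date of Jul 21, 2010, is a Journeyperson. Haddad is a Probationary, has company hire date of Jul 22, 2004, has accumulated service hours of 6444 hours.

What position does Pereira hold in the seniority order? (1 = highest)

2

By classification: Sorensen and Pereira (Journeyperson); then Salazar and Reyes (Operator); then Delgado (Helper); then Haddad and Farouk (Probationary).
Sorensen and Pereira both have company hire date Jul 21, 2010, so the next rule applies.
Among Sorensen and Pereira, by accumulated service hours (higher first): Sorensen (27604 hours) before Pereira (12633 hours).
Salazar and Reyes both have company hire date Sep 14, 2006, so the next rule applies.
Among Salazar and Reyes, by accumulated service hours (higher first): Salazar (10511 hours) before Reyes (2674 hours).
Haddad and Farouk both have company hire date Jul 22, 2004, so the next rule applies.
Among Haddad and Farouk, by accumulated service hours (higher first): Haddad (6444 hours) before Farouk (5742 hours).
Order: Sorensen, Pereira, Salazar, Reyes, Delgado, Haddad, Farouk. So position 2.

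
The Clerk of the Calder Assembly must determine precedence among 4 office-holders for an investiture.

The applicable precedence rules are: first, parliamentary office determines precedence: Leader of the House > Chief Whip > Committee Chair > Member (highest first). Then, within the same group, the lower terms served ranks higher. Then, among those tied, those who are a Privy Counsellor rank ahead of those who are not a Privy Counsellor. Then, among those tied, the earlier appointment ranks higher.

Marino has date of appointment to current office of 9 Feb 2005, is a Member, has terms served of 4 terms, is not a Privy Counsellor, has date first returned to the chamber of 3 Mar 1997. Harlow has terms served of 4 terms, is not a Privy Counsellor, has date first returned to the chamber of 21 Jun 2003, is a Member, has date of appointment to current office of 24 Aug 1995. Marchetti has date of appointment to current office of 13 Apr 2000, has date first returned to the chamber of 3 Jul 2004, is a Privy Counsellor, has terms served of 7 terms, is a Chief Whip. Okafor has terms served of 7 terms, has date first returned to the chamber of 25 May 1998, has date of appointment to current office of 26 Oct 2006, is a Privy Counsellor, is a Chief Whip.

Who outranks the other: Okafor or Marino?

Okafor

By parliamentary office: Marchetti and Okafor (Chief Whip); then Harlow and Marino (Member).
Marchetti and Okafor both have terms served 7 terms, so the next rule applies.
Marchetti and Okafor are each a Privy Counsellor, so the next rule applies.
Among Marchetti and Okafor, by date of appointment to current office (earlier first): Marchetti (13 Apr 2000) before Okafor (26 Oct 2006).
Harlow and Marino both have terms served 4 terms, so the next rule applies.
Harlow and Marino are each not a Privy Counsellor, so the next rule applies.
Among Harlow and Marino, by date of appointment to current office (earlier first): Harlow (24 Aug 1995) before Marino (9 Feb 2005).
So Okafor takes precedence.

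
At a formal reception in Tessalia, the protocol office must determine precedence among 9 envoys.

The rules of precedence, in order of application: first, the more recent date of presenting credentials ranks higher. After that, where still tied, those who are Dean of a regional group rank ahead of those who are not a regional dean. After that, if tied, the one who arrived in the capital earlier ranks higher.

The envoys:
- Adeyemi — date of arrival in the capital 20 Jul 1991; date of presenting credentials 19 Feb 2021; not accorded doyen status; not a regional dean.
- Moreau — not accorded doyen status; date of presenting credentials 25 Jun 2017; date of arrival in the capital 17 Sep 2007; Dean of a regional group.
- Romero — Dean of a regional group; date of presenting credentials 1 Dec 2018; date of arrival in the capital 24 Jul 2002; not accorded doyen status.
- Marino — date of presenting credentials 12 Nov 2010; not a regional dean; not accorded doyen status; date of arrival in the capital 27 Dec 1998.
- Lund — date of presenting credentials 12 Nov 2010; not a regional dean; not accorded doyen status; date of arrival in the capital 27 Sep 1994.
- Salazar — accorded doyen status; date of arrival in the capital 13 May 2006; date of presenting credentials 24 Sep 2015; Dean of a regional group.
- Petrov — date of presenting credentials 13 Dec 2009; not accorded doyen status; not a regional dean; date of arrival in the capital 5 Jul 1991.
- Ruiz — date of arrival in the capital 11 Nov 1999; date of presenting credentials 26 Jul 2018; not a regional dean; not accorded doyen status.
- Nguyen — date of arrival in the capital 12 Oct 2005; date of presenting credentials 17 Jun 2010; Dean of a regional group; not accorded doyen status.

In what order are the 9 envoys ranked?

Adeyemi, Romero, Ruiz, Moreau, Salazar, Lund, Marino, Nguyen, Petrov

By date of presenting credentials (later first): Adeyemi (19 Feb 2021); then Romero (1 Dec 2018); then Ruiz (26 Jul 2018); then Moreau (25 Jun 2017); then Salazar (24 Sep 2015); then Lund and Marino (both 12 Nov 2010); then Nguyen (17 Jun 2010); then Petrov (13 Dec 2009).
Lund and Marino are each not a regional dean, so the next rule applies.
Among Lund and Marino, by date of arrival in the capital (earlier first): Lund (27 Sep 1994) before Marino (27 Dec 1998).
Full order: Adeyemi, Romero, Ruiz, Moreau, Salazar, Lund, Marino, Nguyen, Petrov.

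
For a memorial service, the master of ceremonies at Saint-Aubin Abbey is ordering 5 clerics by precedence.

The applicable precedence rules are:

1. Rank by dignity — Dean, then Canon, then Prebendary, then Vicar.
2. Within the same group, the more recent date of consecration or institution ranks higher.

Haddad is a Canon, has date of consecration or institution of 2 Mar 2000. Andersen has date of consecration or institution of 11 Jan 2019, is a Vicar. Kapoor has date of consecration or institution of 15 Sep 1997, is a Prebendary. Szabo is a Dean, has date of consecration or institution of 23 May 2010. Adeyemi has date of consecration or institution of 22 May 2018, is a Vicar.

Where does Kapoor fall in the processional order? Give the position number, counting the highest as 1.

By dignity: Szabo (Dean); then Haddad (Canon); then Kapoor (Prebendary); then Andersen and Adeyemi (Vicar).
Among Andersen and Adeyemi, by date of consecration or institution (later first): Andersen (11 Jan 2019) before Adeyemi (22 May 2018).
Order: Szabo, Haddad, Kapoor, Andersen, Adeyemi. So position 3.

3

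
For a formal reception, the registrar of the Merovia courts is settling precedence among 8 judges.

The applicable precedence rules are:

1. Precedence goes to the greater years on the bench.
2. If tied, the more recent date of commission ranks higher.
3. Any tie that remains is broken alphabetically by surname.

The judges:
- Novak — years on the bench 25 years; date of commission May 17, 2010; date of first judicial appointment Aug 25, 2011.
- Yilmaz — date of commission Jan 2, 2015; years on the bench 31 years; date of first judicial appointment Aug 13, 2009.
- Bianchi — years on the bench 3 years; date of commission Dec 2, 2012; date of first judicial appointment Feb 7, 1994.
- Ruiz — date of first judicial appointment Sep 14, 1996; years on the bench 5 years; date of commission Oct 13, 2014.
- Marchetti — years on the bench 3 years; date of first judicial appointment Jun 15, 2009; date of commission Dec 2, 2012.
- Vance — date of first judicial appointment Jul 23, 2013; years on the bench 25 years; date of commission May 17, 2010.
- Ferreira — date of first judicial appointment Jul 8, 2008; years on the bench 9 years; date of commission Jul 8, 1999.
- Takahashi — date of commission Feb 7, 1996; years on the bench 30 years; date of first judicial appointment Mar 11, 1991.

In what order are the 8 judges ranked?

Yilmaz, Takahashi, Novak, Vance, Ferreira, Ruiz, Bianchi, Marchetti

By years on the bench (higher first): Yilmaz (31 years); then Takahashi (30 years); then Novak and Vance (both 25 years); then Ferreira (9 years); then Ruiz (5 years); then Bianchi and Marchetti (both 3 years).
Novak and Vance both have date of commission May 17, 2010, so the next rule applies.
Among Novak and Vance, alphabetically by surname: Novak before Vance.
Bianchi and Marchetti both have date of commission Dec 2, 2012, so the next rule applies.
Among Bianchi and Marchetti, alphabetically by surname: Bianchi before Marchetti.
Full order: Yilmaz, Takahashi, Novak, Vance, Ferreira, Ruiz, Bianchi, Marchetti.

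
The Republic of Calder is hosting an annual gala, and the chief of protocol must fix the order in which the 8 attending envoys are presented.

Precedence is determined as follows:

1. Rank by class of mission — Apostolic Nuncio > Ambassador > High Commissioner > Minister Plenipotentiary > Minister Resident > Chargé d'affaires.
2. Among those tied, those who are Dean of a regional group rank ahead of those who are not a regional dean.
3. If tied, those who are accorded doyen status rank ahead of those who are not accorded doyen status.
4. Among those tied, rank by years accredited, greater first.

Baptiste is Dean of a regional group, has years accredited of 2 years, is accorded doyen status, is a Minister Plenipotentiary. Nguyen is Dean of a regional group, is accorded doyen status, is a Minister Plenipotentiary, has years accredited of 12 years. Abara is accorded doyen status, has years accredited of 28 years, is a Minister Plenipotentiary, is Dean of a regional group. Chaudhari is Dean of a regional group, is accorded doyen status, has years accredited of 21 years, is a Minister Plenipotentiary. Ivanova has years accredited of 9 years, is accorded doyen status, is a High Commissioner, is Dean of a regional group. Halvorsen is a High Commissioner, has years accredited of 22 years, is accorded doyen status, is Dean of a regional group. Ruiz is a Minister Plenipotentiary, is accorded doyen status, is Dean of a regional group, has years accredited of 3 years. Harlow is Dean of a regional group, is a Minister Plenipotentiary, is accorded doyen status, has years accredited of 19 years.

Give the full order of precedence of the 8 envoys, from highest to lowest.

Halvorsen, Ivanova, Abara, Chaudhari, Harlow, Nguyen, Ruiz, Baptiste

By class of mission: Halvorsen and Ivanova (High Commissioner); then Abara, Chaudhari, Harlow, Nguyen, Ruiz and Baptiste (Minister Plenipotentiary).
Halvorsen and Ivanova are each Dean of a regional group, so the next rule applies.
Halvorsen and Ivanova are each accorded doyen status, so the next rule applies.
Among Halvorsen and Ivanova, by years accredited (higher first): Halvorsen (22 years) before Ivanova (9 years).
Abara, Chaudhari, Harlow, Nguyen, Ruiz and Baptiste are each Dean of a regional group, so the next rule applies.
Abara, Chaudhari, Harlow, Nguyen, Ruiz and Baptiste are each accorded doyen status, so the next rule applies.
Among Abara, Chaudhari, Harlow, Nguyen, Ruiz and Baptiste, by years accredited (higher first): Abara (28 years) before Chaudhari (21 years) before Harlow (19 years) before Nguyen (12 years) before Ruiz (3 years) before Baptiste (2 years).
Full order: Halvorsen, Ivanova, Abara, Chaudhari, Harlow, Nguyen, Ruiz, Baptiste.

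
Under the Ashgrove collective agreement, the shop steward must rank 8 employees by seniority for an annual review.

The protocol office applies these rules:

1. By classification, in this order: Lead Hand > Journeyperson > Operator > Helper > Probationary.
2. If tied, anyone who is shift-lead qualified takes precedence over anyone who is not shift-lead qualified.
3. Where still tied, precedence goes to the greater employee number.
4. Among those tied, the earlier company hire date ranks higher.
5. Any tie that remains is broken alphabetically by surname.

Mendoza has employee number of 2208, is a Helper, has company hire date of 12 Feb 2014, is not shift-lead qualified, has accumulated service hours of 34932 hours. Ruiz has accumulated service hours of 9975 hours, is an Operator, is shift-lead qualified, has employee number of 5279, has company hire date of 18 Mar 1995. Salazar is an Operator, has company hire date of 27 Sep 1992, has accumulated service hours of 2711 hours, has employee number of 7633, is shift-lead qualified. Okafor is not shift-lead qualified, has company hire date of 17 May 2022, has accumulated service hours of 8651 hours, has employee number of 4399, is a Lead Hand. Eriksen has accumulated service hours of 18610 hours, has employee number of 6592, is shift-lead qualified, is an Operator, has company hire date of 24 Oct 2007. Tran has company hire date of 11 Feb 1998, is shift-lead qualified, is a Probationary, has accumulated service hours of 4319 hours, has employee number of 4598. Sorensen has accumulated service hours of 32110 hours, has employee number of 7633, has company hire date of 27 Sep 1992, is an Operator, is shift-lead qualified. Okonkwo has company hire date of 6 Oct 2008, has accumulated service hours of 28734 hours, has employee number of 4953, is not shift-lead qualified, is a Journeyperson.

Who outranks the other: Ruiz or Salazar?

By classification: Okafor (Lead Hand); then Okonkwo (Journeyperson); then Salazar, Sorensen, Eriksen and Ruiz (Operator); then Mendoza (Helper); then Tran (Probationary).
Salazar, Sorensen, Eriksen and Ruiz are each shift-lead qualified, so the next rule applies.
Among Salazar, Sorensen, Eriksen and Ruiz, by employee number (higher first): Salazar and Sorensen (7633) before Eriksen (6592) before Ruiz (5279).
Salazar and Sorensen both have company hire date 27 Sep 1992, so the next rule applies.
Among Salazar and Sorensen, alphabetically by surname: Salazar before Sorensen.
So Salazar takes precedence.

Salazar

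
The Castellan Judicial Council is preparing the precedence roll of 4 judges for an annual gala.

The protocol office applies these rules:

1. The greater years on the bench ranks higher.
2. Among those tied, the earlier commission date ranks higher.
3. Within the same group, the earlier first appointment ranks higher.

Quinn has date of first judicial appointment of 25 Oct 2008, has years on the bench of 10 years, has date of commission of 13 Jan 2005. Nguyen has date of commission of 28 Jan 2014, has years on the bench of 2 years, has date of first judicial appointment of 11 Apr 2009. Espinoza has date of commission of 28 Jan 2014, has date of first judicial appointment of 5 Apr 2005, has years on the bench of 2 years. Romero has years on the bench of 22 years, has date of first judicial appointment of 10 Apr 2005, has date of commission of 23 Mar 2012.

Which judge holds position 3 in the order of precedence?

Espinoza

By years on the bench (higher first): Romero (22 years); then Quinn (10 years); then Espinoza and Nguyen (both 2 years).
Espinoza and Nguyen both have date of commission 28 Jan 2014, so the next rule applies.
Among Espinoza and Nguyen, by date of first judicial appointment (earlier first): Espinoza (5 Apr 2005) before Nguyen (11 Apr 2009).
Order: Romero, Quinn, Espinoza, Nguyen.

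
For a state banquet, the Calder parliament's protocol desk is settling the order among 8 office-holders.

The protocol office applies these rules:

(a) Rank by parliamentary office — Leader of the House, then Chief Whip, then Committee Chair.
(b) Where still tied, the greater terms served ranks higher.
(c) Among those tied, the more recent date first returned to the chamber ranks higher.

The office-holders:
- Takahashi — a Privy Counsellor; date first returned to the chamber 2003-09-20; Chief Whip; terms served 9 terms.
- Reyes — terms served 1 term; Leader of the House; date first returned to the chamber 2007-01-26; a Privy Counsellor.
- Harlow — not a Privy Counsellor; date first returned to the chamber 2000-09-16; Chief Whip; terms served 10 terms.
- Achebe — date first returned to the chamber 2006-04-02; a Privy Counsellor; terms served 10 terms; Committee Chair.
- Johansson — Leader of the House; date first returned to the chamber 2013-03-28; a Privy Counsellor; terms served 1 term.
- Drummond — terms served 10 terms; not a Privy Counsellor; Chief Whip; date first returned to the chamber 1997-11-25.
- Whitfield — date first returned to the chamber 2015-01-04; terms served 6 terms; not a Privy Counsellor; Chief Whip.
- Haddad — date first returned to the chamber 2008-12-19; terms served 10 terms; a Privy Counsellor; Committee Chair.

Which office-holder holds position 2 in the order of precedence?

By parliamentary office: Johansson and Reyes (Leader of the House); then Harlow, Drummond, Takahashi and Whitfield (Chief Whip); then Haddad and Achebe (Committee Chair).
Johansson and Reyes both have terms served 1 term, so the next rule applies.
Among Johansson and Reyes, by date first returned to the chamber (later first): Johansson (2013-03-28) before Reyes (2007-01-26).
Among Harlow, Drummond, Takahashi and Whitfield, by terms served (higher first): Harlow and Drummond (10 terms) before Takahashi (9 terms) before Whitfield (6 terms).
Among Harlow and Drummond, by date first returned to the chamber (later first): Harlow (2000-09-16) before Drummond (1997-11-25).
Haddad and Achebe both have terms served 10 terms, so the next rule applies.
Among Haddad and Achebe, by date first returned to the chamber (later first): Haddad (2008-12-19) before Achebe (2006-04-02).
Order: Johansson, Reyes, Harlow, Drummond, Takahashi, Whitfield, Haddad, Achebe.

Reyes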